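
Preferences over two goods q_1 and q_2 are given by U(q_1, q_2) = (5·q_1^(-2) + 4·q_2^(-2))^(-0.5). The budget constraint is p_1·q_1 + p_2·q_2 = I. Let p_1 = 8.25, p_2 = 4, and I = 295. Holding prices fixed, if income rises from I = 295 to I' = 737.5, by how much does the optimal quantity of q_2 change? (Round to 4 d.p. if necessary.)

Δq_2* = 40.2944

MU_q_1 ∝ 5·q_1^(-3), MU_q_2 ∝ 4·q_2^(-3), so MRS = (5/4)·(q_2/q_1)^(3) = p_1/p_2.
Hence q_2/q_1 = ((4/5)·p_1/p_2)^(1/(3)), i.e. raised to the 1/3 power.
With the ratio pinned down, the budget gives q_1* = I/(p_1 + p_2·(q_2/q_1)) and q_2* = (q_2/q_1)·q_1*.
Numerically q_2/q_1 = 1.181666, so q_1* = 295/(8.25 + 4·1.181666) = 22.7331 and q_2* = 1.181666·22.7331 = 26.8629.
At I' = 737.5: q_2* = 67.1574. Change: 67.1574 − 26.8629 = 40.2944.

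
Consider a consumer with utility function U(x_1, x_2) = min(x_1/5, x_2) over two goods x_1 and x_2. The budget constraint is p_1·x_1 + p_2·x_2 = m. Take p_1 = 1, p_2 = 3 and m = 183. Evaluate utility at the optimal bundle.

V = 22.875

With perfect complements, no substitution: consume in ratio x_1:x_2 = 5:1.
Budget: p_1·x_1 + p_2·(1/5)·x_1 = m, so (5·p_1 + p_2)·x_1 = 5·m.
Demand: x_1*(p_1,p_2,m) = 5·m/(5·p_1 + p_2), x_2* = m/(5·p_1 + p_2).
Here 5·1 + 3 = 8, giving x_1* = 114.375 and x_2* = 22.875.
Utility at the optimum: U(114.375, 22.875) = 22.875.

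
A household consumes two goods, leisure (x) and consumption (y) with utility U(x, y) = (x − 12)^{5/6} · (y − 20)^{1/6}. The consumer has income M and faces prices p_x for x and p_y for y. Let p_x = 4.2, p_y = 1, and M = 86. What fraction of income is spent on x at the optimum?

This is Cobb-Douglas in (x−12, y−20): tangency gives 5/6·p_y·(y−20) = 1/6·p_x·(x−12).
After buying the subsistence bundle (12, 20), a share 5/6 of the remaining income goes to x: x* = 12 + 5/6·(M − 12p_x − 20p_y)/p_x.
Discretionary income = 86 − 12·4.2 − 20·1 = 15.6; x* = 12 + 5/6·15.6/4.2 = 15.0952; y* = 20 + 1/6·15.6/1 = 22.6.
Expenditure on x: 4.2·15.0952 = 63.4; share = 0.7372.

share on x = 0.7372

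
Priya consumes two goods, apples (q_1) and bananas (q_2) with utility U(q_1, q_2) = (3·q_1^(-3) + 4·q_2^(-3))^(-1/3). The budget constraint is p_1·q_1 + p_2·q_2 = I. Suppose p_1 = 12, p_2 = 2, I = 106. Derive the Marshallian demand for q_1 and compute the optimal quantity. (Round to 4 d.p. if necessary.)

q_1* = 6.8994

From the CES first-order condition, (3/4)·(q_2/q_1)^(4) = p_1/p_2.
Solve for the ratio: q_2/q_1 = [(4/3)·p_1/p_2]^(0.25).
Substitute q_2 = (q_2/q_1)·q_1 into the budget: q_1* = I/(p_1 + p_2·(q_2/q_1)).
Numerically q_2/q_1 = 1.681793, so q_1* = 106/(12 + 2·1.681793) = 6.8994.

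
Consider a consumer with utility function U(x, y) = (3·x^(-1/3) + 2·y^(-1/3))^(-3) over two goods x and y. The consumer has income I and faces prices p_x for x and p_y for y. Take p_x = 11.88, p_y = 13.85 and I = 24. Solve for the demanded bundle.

From the CES first-order condition, (3/2)·(y/x)^(4/3) = p_x/p_y.
Solve for the ratio: y/x = [(2/3)·p_x/p_y]^(0.75).
With the ratio pinned down, the budget gives x* = I/(p_x + p_y·(y/x)) and y* = (y/x)·x*.
Numerically y/x = 0.657592, so x* = 24/(11.88 + 13.85·0.657592) = 1.1435 and y* = 0.657592·1.1435 = 0.752.

x* = 1.1435, y* = 0.752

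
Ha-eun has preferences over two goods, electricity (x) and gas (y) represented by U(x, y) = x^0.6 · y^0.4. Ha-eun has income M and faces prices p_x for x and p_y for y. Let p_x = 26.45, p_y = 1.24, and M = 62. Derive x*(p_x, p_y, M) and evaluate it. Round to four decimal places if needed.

Tangency: MRS = (3/2)·y/x = p_x/p_y.
Rearranging, p_y·y = (2/3)·p_x·x. Substituting into the budget gives p_x·x·(1 + (2/3)) = M.
Demand: x*(p_x,p_y,M) = 0.6·M/p_x and y* = 0.4·M/p_y.
At p_x=26.45, p_y=1.24, M=62: x* = 0.6·62/26.45 = 1.4064.

x* = 1.4064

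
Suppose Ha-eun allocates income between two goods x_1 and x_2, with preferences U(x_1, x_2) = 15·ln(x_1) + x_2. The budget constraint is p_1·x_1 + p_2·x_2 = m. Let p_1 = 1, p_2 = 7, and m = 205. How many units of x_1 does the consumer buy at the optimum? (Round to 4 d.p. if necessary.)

x_1* = 105

At the given prices: x_1* = 15·7/1 = 105.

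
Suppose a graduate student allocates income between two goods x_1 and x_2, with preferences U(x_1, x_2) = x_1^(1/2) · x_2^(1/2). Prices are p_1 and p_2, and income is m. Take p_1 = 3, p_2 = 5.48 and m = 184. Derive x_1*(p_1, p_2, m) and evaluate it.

x_1* = 30.6667

MU_x_1/MU_x_2 = (0.5·x_2)/(0.5·x_1); tangency sets this equal to p_1/p_2.
So 0.5·p_2·x_2 = 0.5·p_1·x_1; combined with the budget, a share 0.5 of income goes to x_1.
Demand: x_1*(p_1,p_2,m) = 0.5·m/p_1 and x_2* = 0.5·m/p_2.
At p_1=3, p_2=5.48, m=184: x_1* = 0.5·184/3 = 30.6667.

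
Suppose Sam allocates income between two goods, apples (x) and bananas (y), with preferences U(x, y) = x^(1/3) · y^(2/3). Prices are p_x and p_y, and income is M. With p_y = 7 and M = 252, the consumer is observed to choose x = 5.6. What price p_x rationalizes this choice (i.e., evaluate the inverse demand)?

The MRS is (1/2)·y/x. Set MRS = p_x/p_y.
Rearranging, p_y·y = 2·p_x·x. Substituting into the budget gives p_x·x·(1 + 2) = M.
Demand: x*(p_x,p_y,M) = 1/3·M/p_x and y* = 2/3·M/p_y.
Set x* = 5.6 in the demand function and solve for p_x: p_x = 15.

p_x = 15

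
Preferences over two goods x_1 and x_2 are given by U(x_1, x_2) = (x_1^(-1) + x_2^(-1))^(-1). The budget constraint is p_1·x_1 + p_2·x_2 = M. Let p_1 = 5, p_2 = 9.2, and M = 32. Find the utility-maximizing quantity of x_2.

From the CES first-order condition, (x_2/x_1)^(2) = p_1/p_2.
Solve for the ratio: x_2/x_1 = [p_1/p_2]^(0.5).
With the ratio pinned down, the budget gives x_1* = M/(p_1 + p_2·(x_2/x_1)) and x_2* = (x_2/x_1)·x_1*.
Numerically x_2/x_1 = 0.73721, so x_1* = 32/(5 + 9.2·0.73721) = 2.7159 and x_2* = 0.73721·2.7159 = 2.0022.

x_2* = 2.0022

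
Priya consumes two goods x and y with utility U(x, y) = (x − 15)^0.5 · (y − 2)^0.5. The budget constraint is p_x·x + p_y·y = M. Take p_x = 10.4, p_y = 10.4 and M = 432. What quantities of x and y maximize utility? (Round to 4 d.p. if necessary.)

x* = 27.2692, y* = 14.2692

After buying the subsistence bundle (15, 2), a share 0.5 of the remaining income goes to x: x* = 15 + 0.5·(M − 15p_x − 2p_y)/p_x.
Discretionary income = 432 − 15·10.4 − 2·10.4 = 255.2; x* = 15 + 0.5·255.2/10.4 = 27.2692; y* = 2 + 0.5·255.2/10.4 = 14.2692.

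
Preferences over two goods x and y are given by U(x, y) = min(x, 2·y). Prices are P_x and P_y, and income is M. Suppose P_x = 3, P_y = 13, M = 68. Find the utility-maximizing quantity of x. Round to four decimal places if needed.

Leontief preferences: the optimum is at the kink where x/2 = y/1, i.e. y = (1/2)·x.
Budget: P_x·x + P_y·(1/2)·x = M, so (2·P_x + P_y)·x = 2·M.
Demand: x*(P_x,P_y,M) = 2·M/(2·P_x + P_y), y* = M/(2·P_x + P_y).
Here 2·3 + 13 = 19, giving x* = 7.1579.

x* = 7.1579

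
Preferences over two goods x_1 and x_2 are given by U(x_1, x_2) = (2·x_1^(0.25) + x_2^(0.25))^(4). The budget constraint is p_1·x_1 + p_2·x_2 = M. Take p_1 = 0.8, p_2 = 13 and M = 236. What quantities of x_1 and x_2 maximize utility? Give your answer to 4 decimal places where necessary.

From the CES first-order condition, 2·(x_2/x_1)^(0.75) = p_1/p_2.
Solve for the ratio: x_2/x_1 = [(1/2)·p_1/p_2]^(4/3).
Substitute x_2 = (x_2/x_1)·x_1 into the budget: x_1* = M/(p_1 + p_2·(x_2/x_1)).
Numerically x_2/x_1 = 0.009642, so x_1* = 236/(0.8 + 13·0.009642) = 255.0407 and x_2* = 0.009642·255.0407 = 2.459.

x_1* = 255.0407, x_2* = 2.459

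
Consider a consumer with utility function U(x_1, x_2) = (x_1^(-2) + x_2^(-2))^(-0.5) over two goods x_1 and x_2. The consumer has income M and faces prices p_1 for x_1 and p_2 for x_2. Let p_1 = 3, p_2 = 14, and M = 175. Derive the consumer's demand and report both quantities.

MRS = MU_x_1/MU_x_2 = (x_2/x_1)^(3). Set equal to p_1/p_2.
Hence x_2/x_1 = (p_1/p_2)^(1/(3)), i.e. raised to the 1/3 power.
Substitute x_2 = (x_2/x_1)·x_1 into the budget: x_1* = M/(p_1 + p_2·(x_2/x_1)).
Numerically x_2/x_1 = 0.598408, so x_1* = 175/(3 + 14·0.598408) = 15.3809 and x_2* = 0.598408·15.3809 = 9.2041.

x_1* = 15.3809, x_2* = 9.2041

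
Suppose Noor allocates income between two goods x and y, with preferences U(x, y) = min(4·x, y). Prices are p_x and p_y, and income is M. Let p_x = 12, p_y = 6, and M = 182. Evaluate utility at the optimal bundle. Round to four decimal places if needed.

Leontief preferences: the optimum is at the kink where x/1 = y/4, i.e. y = 4·x.
Budget: p_x·x + p_y·4·x = M, so (p_x + 4·p_y)·x = M.
Demand: x*(p_x,p_y,M) = M/(p_x + 4·p_y), y* = 4·M/(p_x + 4·p_y).
Here 12 + 4·6 = 36, giving x* = 5.0556 and y* = 20.2222.
Utility at the optimum: U(5.0556, 20.2222) = 20.2222.

V = 20.2222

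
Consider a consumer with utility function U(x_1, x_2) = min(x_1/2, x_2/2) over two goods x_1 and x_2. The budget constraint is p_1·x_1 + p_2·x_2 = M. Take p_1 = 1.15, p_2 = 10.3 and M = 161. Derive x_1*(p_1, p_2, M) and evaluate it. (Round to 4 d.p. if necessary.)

x_1* = 14.0611

Leontief preferences: the optimum is at the kink where x_1/2 = x_2/2, i.e. x_2 = x_1.
Budget: p_1·x_1 + p_2·x_1 = M, so (2·p_1 + 2·p_2)·x_1 = 2·M.
Demand: x_1*(p_1,p_2,M) = 2·M/(2·p_1 + 2·p_2), x_2* = 2·M/(2·p_1 + 2·p_2).
Here 2·1.15 + 2·10.3 = 22.9, giving x_1* = 14.0611.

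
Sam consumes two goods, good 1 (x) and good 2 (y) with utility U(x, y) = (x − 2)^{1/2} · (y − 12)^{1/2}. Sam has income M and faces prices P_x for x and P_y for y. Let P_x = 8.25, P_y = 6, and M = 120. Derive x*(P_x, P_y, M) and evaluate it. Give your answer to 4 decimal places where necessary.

Let x' = x−2, y' = y−12. MRS = y'/x' = P_x/P_y.
Substituting into the budget: x* = 2 + 0.5·(M − 2·P_x − 12·P_y)/P_x, and y* = 12 + 0.5·(…)/P_y.
Discretionary income = 120 − 2·8.25 − 12·6 = 31.5; x* = 2 + 0.5·31.5/8.25 = 3.9091.

x* = 3.9091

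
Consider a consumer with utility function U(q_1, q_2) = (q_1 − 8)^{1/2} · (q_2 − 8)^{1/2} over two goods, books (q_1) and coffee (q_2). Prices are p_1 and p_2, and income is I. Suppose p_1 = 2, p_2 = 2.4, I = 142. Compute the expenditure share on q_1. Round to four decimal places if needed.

share on q_1 = 0.4887

This is Cobb-Douglas in (q_1−8, q_2−8): tangency gives 0.5·p_2·(q_2−8) = 0.5·p_1·(q_1−8).
After buying the subsistence bundle (8, 8), a share 0.5 of the remaining income goes to q_1: q_1* = 8 + 0.5·(I − 8p_1 − 8p_2)/p_1.
Discretionary income = 142 − 8·2 − 8·2.4 = 106.8; q_1* = 8 + 0.5·106.8/2 = 34.7; q_2* = 8 + 0.5·106.8/2.4 = 30.25.
Expenditure on q_1: 2·34.7 = 69.4; share = 0.4887.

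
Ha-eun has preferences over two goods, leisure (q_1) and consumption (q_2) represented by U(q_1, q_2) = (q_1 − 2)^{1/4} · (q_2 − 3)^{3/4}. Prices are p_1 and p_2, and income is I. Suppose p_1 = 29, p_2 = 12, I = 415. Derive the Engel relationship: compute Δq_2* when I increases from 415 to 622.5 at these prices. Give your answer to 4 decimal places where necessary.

Δq_2* = 12.9688

Substituting into the budget: q_1* = 2 + 0.25·(I − 2·p_1 − 3·p_2)/p_1, and q_2* = 3 + 0.75·(…)/p_2.
Discretionary income = 415 − 2·29 − 3·12 = 321; q_2* = 3 + 0.75·321/12 = 23.0625.
At I' = 622.5: q_2* = 36.0312. Change: 36.0312 − 23.0625 = 12.9688.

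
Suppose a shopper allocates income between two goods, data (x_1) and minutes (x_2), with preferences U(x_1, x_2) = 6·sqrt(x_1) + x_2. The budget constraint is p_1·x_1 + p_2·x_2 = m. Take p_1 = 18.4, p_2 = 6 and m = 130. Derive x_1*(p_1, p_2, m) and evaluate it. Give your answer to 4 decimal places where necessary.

Utility is quasi-linear in x_2; the FOC for x_1 is 3/√x_1 = p_1/p_2.
Thus x_1* = (3·p_2/p_1)² — independent of m — with the rest of income spent on x_2.
Plugging in: x_1* = (3·6/18.4)² = 0.957.

x_1* = 0.957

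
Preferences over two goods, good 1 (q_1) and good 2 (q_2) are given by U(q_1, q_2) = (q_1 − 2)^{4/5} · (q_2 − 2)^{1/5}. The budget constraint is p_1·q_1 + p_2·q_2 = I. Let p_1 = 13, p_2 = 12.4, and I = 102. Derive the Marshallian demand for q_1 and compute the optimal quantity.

MRS = 4·(q_2−2)/(q_1−2). Tangency with p_1/p_2 gives q_2−2 = (1/4)·(p_1/p_2)·(q_1−2).
Substituting into the budget: q_1* = 2 + 0.8·(I − 2·p_1 − 2·p_2)/p_1, and q_2* = 2 + 0.2·(…)/p_2.
Discretionary income = 102 − 2·13 − 2·12.4 = 51.2; q_1* = 2 + 0.8·51.2/13 = 5.1508.

q_1* = 5.1508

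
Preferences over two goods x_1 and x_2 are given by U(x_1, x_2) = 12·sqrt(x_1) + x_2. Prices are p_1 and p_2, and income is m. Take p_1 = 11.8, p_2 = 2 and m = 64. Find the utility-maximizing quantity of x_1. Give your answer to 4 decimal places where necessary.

x_1* = 1.0342

MU_x_1 = 6/√x_1, MU_x_2 = 1. Tangency: 6/√x_1 = p_1/p_2.
Thus x_1* = (6·p_2/p_1)² — independent of m — with the rest of income spent on x_2.
Plugging in: x_1* = (6·2/11.8)² = 1.0342.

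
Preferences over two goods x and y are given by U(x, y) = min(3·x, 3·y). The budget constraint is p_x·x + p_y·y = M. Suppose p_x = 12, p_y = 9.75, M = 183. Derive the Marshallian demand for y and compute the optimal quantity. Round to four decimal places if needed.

Leontief preferences: the optimum is at the kink where x/3 = y/3, i.e. y = x.
Budget: p_x·x + p_y·x = M, so (3·p_x + 3·p_y)·x = 3·M.
Demand: x*(p_x,p_y,M) = 3·M/(3·p_x + 3·p_y), y* = 3·M/(3·p_x + 3·p_y).
Here 3·12 + 3·9.75 = 65.25, giving y* = 8.4138.

y* = 8.4138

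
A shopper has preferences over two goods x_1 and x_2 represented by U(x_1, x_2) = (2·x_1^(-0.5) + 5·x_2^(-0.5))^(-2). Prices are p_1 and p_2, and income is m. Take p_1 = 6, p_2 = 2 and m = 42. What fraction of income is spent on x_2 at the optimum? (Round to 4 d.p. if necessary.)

share on x_2 = 0.5609

With the ratio pinned down, the budget gives x_1* = m/(p_1 + p_2·(x_2/x_1)) and x_2* = (x_2/x_1)·x_1*.
Numerically x_2/x_1 = 3.831547, so x_1* = 42/(6 + 2·3.831547) = 3.074 and x_2* = 3.831547·3.074 = 11.7781.
Expenditure on x_2: 2·11.7781 = 23.5562; share = 0.5609.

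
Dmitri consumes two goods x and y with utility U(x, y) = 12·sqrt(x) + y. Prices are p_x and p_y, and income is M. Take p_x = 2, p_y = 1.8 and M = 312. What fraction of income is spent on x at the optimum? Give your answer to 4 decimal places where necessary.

share on x = 0.1869

Thus x* = (6·p_y/p_x)² — independent of M — with the rest of income spent on y.
Plugging in: x* = (6·1.8/2)² = 29.16, y* = 140.9333.
Expenditure on x: 2·29.16 = 58.32; share = 0.1869.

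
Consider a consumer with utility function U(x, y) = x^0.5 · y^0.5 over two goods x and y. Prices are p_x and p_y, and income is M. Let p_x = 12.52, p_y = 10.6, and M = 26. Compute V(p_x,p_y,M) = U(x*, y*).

V = 1.1285

The MRS is y/x. Set MRS = p_x/p_y.
Rearranging, p_y·y = p_x·x. Substituting into the budget gives p_x·x·(1 + 1) = M.
Demand: x*(p_x,p_y,M) = 0.5·M/p_x and y* = 0.5·M/p_y.
At p_x=12.52, p_y=10.6, M=26: x* = 0.5·26/12.52 = 1.0383, y* = 1.2264.
Utility at the optimum: U(1.0383, 1.2264) = 1.1285.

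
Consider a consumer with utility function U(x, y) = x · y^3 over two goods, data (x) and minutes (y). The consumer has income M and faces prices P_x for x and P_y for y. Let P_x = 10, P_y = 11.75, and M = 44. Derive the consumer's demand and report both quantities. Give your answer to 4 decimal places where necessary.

x* = 1.1, y* = 2.8085

Tangency: MRS = (1/3)·y/x = P_x/P_y.
So P_y·y = 3·P_x·x; combined with the budget, a share 0.25 of income goes to x.
Demand: x*(P_x,P_y,M) = 0.25·M/P_x and y* = 0.75·M/P_y.
At P_x=10, P_y=11.75, M=44: x* = 0.25·44/10 = 1.1, y* = 2.8085.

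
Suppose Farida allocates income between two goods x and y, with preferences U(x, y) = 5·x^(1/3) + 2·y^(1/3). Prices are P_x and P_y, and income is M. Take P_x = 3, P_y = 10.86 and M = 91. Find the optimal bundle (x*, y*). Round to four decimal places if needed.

x* = 26.7734, y* = 0.9834

MU_x ∝ 5·x^(-2/3), MU_y ∝ 2·y^(-2/3), so MRS = (5/2)·(y/x)^(2/3) = P_x/P_y.
Hence y/x = ((2/5)·P_x/P_y)^(1/(2/3)), i.e. raised to the 1.5 power.
Substitute y = (y/x)·x into the budget: x* = M/(P_x + P_y·(y/x)).
Numerically y/x = 0.036731, so x* = 91/(3 + 10.86·0.036731) = 26.7734 and y* = 0.036731·26.7734 = 0.9834.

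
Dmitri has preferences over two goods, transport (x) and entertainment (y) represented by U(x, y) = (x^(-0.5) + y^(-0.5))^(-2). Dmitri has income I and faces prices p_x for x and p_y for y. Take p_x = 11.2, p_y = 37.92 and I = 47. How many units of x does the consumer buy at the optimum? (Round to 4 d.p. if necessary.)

MRS = MU_x/MU_y = (y/x)^(1.5). Set equal to p_x/p_y.
Hence y/x = (p_x/p_y)^(1/(1.5)), i.e. raised to the 2/3 power.
With the ratio pinned down, the budget gives x* = I/(p_x + p_y·(y/x)) and y* = (y/x)·x*.
Numerically y/x = 0.443506, so x* = 47/(11.2 + 37.92·0.443506) = 1.6775.

x* = 1.6775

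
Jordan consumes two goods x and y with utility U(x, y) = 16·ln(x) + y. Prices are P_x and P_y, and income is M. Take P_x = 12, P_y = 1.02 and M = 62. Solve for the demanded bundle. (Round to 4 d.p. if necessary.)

So x*(P_x,P_y) = 16·P_y/P_x, independent of income; and y* = (M − 16·P_y)/P_y.
At the given prices: x* = 16·1.02/12 = 1.36, and y* = 44.7843.

x* = 1.36, y* = 44.7843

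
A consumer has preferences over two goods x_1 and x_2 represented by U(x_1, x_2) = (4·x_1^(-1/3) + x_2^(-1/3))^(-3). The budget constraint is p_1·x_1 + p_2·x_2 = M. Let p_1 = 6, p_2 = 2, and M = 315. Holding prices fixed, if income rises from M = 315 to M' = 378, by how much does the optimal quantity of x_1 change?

From the CES first-order condition, 4·(x_2/x_1)^(4/3) = p_1/p_2.
Solve for the ratio: x_2/x_1 = [(1/4)·p_1/p_2]^(0.75).
With the ratio pinned down, the budget gives x_1* = M/(p_1 + p_2·(x_2/x_1)) and x_2* = (x_2/x_1)·x_1*.
Numerically x_2/x_1 = 0.805927, so x_1* = 315/(6 + 2·0.805927) = 41.3828.
At M' = 378: x_1* = 49.6594. Change: 49.6594 − 41.3828 = 8.2766.

Δx_1* = 8.2766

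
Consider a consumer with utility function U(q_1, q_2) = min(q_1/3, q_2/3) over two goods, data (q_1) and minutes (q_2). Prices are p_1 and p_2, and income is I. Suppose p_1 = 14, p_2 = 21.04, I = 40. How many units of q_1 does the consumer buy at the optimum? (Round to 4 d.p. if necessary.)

q_1* = 1.1416

Leontief preferences: the optimum is at the kink where q_1/3 = q_2/3, i.e. q_2 = q_1.
Budget: p_1·q_1 + p_2·q_1 = I, so (3·p_1 + 3·p_2)·q_1 = 3·I.
Demand: q_1*(p_1,p_2,I) = 3·I/(3·p_1 + 3·p_2), q_2* = 3·I/(3·p_1 + 3·p_2).
Here 3·14 + 3·21.04 = 105.12, giving q_1* = 1.1416.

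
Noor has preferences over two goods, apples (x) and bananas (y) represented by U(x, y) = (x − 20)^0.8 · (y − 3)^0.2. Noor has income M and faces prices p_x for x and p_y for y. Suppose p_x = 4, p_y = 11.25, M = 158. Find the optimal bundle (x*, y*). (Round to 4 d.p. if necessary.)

Substituting into the budget: x* = 20 + 0.8·(M − 20·p_x − 3·p_y)/p_x, and y* = 3 + 0.2·(…)/p_y.
Discretionary income = 158 − 20·4 − 3·11.25 = 44.25; x* = 20 + 0.8·44.25/4 = 28.85; y* = 3 + 0.2·44.25/11.25 = 3.7867.

x* = 28.85, y* = 3.7867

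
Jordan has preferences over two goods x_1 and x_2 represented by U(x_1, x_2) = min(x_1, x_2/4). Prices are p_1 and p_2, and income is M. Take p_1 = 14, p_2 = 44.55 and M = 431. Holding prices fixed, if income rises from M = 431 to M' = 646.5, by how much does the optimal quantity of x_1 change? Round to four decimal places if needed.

Δx_1* = 1.1212

Leontief preferences: the optimum is at the kink where x_1/1 = x_2/4, i.e. x_2 = 4·x_1.
Budget: p_1·x_1 + p_2·4·x_1 = M, so (p_1 + 4·p_2)·x_1 = M.
Demand: x_1*(p_1,p_2,M) = M/(p_1 + 4·p_2), x_2* = 4·M/(p_1 + 4·p_2).
Here 14 + 4·44.55 = 192.2, giving x_1* = 2.2425.
At M' = 646.5: x_1* = 3.3637. Change: 3.3637 − 2.2425 = 1.1212.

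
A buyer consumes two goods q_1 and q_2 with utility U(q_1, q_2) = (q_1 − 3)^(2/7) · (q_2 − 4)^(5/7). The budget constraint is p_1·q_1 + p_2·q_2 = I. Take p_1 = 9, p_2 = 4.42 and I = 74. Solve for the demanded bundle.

Let q_1' = q_1−3, q_2' = q_2−4. MRS = (2/5)·q_2'/q_1' = p_1/p_2.
After buying the subsistence bundle (3, 4), a share 2/7 of the remaining income goes to q_1: q_1* = 3 + 2/7·(I − 3p_1 − 4p_2)/p_1.
Discretionary income = 74 − 3·9 − 4·4.42 = 29.32; q_1* = 3 + 2/7·29.32/9 = 3.9308; q_2* = 4 + 5/7·29.32/4.42 = 8.7382.

q_1* = 3.9308, q_2* = 8.7382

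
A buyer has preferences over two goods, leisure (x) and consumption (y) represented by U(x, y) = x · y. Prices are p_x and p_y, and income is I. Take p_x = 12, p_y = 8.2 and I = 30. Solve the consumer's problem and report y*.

y* = 1.8293

At p_x=12, p_y=8.2, I=30: y* = 0.5·30/8.2 = 1.8293.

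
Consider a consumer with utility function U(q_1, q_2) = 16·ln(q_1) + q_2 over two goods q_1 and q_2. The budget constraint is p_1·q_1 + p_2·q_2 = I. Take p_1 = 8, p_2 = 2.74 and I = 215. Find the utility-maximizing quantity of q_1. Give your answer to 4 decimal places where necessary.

q_1* = 5.48

At the given prices: q_1* = 16·2.74/8 = 5.48.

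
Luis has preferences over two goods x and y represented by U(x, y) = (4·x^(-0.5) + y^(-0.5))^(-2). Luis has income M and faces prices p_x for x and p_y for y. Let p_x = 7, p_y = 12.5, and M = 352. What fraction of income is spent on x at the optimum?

MRS = MU_x/MU_y = 4·(y/x)^(1.5). Set equal to p_x/p_y.
Hence y/x = ((1/4)·p_x/p_y)^(1/(1.5)), i.e. raised to the 2/3 power.
Substitute y = (y/x)·x into the budget: x* = M/(p_x + p_y·(y/x)).
Numerically y/x = 0.26962, so x* = 352/(7 + 12.5·0.26962) = 33.9433 and y* = 0.26962·33.9433 = 9.1518.
Expenditure on x: 7·33.9433 = 237.6028; share = 0.675.

share on x = 0.675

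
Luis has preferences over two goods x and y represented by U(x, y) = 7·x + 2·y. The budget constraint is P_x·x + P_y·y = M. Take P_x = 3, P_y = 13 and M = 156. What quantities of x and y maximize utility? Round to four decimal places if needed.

Linear utility — the consumer picks whichever good has higher MU/price: 7/3 = 2.3333 vs 2/13 = 0.1538.
x gives more utility per dollar, so spend all income on x: x* = M/P_x, y* = 0.
Numerically: x* = 52, y* = 0.

x* = 52, y* = 0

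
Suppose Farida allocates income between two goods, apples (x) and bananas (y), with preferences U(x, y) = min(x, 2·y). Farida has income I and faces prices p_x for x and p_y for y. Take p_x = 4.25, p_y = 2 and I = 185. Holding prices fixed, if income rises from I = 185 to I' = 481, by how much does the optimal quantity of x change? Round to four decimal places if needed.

Leontief preferences: the optimum is at the kink where x/2 = y/1, i.e. y = (1/2)·x.
Budget: p_x·x + p_y·(1/2)·x = I, so (2·p_x + p_y)·x = 2·I.
Demand: x*(p_x,p_y,I) = 2·I/(2·p_x + p_y), y* = I/(2·p_x + p_y).
Here 2·4.25 + 2 = 10.5, giving x* = 35.2381.
At I' = 481: x* = 91.619. Change: 91.619 − 35.2381 = 56.381.

Δx* = 56.381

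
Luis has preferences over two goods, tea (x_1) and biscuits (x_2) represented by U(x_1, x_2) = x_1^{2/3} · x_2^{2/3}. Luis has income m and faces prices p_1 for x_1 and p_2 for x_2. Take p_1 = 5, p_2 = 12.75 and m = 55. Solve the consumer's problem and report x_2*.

The MRS is x_2/x_1. Set MRS = p_1/p_2.
So 2/3·p_2·x_2 = 2/3·p_1·x_1; combined with the budget, a share 0.5 of income goes to x_1.
Demand: x_1*(p_1,p_2,m) = 0.5·m/p_1 and x_2* = 0.5·m/p_2.
At p_1=5, p_2=12.75, m=55: x_2* = 0.5·55/12.75 = 2.1569.

x_2* = 2.1569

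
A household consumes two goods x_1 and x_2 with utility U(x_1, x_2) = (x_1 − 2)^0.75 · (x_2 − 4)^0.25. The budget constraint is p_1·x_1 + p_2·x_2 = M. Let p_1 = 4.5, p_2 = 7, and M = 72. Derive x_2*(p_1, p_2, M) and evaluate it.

x_2* = 5.25

MRS = 3·(x_2−4)/(x_1−2). Tangency with p_1/p_2 gives x_2−4 = (1/3)·(p_1/p_2)·(x_1−2).
After buying the subsistence bundle (2, 4), a share 0.75 of the remaining income goes to x_1: x_1* = 2 + 0.75·(M − 2p_1 − 4p_2)/p_1.
Discretionary income = 72 − 2·4.5 − 4·7 = 35; x_2* = 4 + 0.25·35/7 = 5.25.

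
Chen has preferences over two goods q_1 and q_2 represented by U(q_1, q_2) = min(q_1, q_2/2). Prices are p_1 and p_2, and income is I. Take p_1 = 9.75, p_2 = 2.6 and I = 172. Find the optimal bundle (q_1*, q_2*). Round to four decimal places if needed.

q_1* = 11.505, q_2* = 23.01

With perfect complements, no substitution: consume in ratio q_1:q_2 = 1:2.
Budget: p_1·q_1 + p_2·2·q_1 = I, so (p_1 + 2·p_2)·q_1 = I.
Demand: q_1*(p_1,p_2,I) = I/(p_1 + 2·p_2), q_2* = 2·I/(p_1 + 2·p_2).
Here 9.75 + 2·2.6 = 14.95, giving q_1* = 11.505 and q_2* = 23.01.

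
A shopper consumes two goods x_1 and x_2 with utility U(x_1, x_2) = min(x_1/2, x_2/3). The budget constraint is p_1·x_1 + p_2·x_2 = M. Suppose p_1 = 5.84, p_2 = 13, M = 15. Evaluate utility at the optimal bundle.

V = 0.296

Demand: x_1*(p_1,p_2,M) = 2·M/(2·p_1 + 3·p_2), x_2* = 3·M/(2·p_1 + 3·p_2).
Here 2·5.84 + 3·13 = 50.68, giving x_1* = 0.5919 and x_2* = 0.8879.
Utility at the optimum: U(0.5919, 0.8879) = 0.296.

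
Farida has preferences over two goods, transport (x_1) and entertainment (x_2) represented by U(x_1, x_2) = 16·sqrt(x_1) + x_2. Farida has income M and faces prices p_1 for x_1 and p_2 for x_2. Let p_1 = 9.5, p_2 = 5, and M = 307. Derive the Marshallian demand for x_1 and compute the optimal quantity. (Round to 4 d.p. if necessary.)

x_1* = 17.7285

Utility is quasi-linear in x_2; the FOC for x_1 is 8/√x_1 = p_1/p_2.
Solve: √x_1 = 8·p_2/p_1, so x_1*(p_1,p_2) = (8·p_2/p_1)², and x_2* = (M − p_1·x_1*)/p_2.
Plugging in: x_1* = (8·5/9.5)² = 17.7285.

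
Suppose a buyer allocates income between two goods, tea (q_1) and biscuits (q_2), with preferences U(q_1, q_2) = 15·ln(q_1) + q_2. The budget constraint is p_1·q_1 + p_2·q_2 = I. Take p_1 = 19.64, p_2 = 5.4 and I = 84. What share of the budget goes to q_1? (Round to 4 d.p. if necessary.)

So q_1*(p_1,p_2) = 15·p_2/p_1, independent of income; and q_2* = (I − 15·p_2)/p_2.
At the given prices: q_1* = 15·5.4/19.64 = 4.1242, and q_2* = 0.5556.
Expenditure on q_1: 19.64·4.1242 = 81; share = 0.9643.

share on q_1 = 0.9643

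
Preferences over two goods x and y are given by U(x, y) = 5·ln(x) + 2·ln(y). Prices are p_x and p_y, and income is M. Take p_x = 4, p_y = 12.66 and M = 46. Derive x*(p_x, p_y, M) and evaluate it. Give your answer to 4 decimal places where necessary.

x* = 8.2143

At p_x=4, p_y=12.66, M=46: x* = 5/7·46/4 = 8.2143.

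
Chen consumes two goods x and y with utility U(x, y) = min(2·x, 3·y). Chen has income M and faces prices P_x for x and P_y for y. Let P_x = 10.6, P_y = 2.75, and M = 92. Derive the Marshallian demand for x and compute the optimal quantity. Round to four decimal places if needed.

x* = 7.3995

Demand: x*(P_x,P_y,M) = 3·M/(3·P_x + 2·P_y), y* = 2·M/(3·P_x + 2·P_y).
Here 3·10.6 + 2·2.75 = 37.3, giving x* = 7.3995.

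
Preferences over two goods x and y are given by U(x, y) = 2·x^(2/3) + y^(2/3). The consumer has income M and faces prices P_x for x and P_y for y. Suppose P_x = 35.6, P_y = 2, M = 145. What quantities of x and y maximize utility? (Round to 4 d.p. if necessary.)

With the ratio pinned down, the budget gives x* = M/(P_x + P_y·(y/x)) and y* = (y/x)·x*.
Numerically y/x = 704.969, so x* = 145/(35.6 + 2·704.969) = 0.1003 and y* = 704.969·0.1003 = 70.7145.

x* = 0.1003, y* = 70.7145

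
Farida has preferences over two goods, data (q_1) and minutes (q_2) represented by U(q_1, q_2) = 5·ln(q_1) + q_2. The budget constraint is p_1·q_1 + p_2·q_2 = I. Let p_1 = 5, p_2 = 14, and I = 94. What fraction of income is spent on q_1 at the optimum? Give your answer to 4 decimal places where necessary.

share on q_1 = 0.7447

Set MRS = p_1/p_2: (5/q_1)/1 = p_1/p_2.
So q_1*(p_1,p_2) = 5·p_2/p_1, independent of income; and q_2* = (I − 5·p_2)/p_2.
At the given prices: q_1* = 5·14/5 = 14, and q_2* = 1.7143.
Expenditure on q_1: 5·14 = 70; share = 0.7447.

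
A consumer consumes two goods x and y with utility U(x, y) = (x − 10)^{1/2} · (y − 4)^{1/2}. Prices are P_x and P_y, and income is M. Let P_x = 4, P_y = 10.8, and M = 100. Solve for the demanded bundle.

x* = 12.1, y* = 4.7778

This is Cobb-Douglas in (x−10, y−4): tangency gives 0.5·P_y·(y−4) = 0.5·P_x·(x−10).
After buying the subsistence bundle (10, 4), a share 0.5 of the remaining income goes to x: x* = 10 + 0.5·(M − 10P_x − 4P_y)/P_x.
Discretionary income = 100 − 10·4 − 4·10.8 = 16.8; x* = 10 + 0.5·16.8/4 = 12.1; y* = 4 + 0.5·16.8/10.8 = 4.7778.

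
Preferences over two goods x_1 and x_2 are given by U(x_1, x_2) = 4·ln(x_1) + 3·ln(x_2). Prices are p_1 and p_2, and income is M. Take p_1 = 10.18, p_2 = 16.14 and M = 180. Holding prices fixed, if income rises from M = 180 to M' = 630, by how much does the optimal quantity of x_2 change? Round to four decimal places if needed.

Tangency: MRS = (4/3)·x_2/x_1 = p_1/p_2.
Rearranging, p_2·x_2 = (3/4)·p_1·x_1. Substituting into the budget gives p_1·x_1·(1 + (3/4)) = M.
Demand: x_1*(p_1,p_2,M) = 4/7·M/p_1 and x_2* = 3/7·M/p_2.
At p_1=10.18, p_2=16.14, M=180: x_2* = 3/7·180/16.14 = 4.7796.
At M' = 630: x_2* = 16.7286. Change: 16.7286 − 4.7796 = 11.949.

Δx_2* = 11.949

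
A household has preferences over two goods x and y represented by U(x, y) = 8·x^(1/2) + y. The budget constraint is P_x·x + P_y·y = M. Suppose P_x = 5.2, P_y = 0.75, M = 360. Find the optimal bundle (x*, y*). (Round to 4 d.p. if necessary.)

MU_x = 4/√x, MU_y = 1. Tangency: 4/√x = P_x/P_y.
Solve: √x = 4·P_y/P_x, so x*(P_x,P_y) = (4·P_y/P_x)², and y* = (M − P_x·x*)/P_y.
Plugging in: x* = (4·0.75/5.2)² = 0.3328, y* = 477.6923.

x* = 0.3328, y* = 477.6923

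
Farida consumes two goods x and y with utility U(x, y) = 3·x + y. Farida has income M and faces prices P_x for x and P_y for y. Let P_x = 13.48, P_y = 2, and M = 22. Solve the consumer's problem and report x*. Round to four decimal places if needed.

Numerically: x* = 0, y* = 11.

x* = 0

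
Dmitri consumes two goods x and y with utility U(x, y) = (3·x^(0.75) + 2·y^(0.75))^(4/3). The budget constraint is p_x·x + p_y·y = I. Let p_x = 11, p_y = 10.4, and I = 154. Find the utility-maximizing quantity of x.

MRS = MU_x/MU_y = (3/2)·(y/x)^(0.25). Set equal to p_x/p_y.
Solve for the ratio: y/x = [(2/3)·p_x/p_y]^(4).
Substitute y = (y/x)·x into the budget: x* = I/(p_x + p_y·(y/x)).
Numerically y/x = 0.247214, so x* = 154/(11 + 10.4·0.247214) = 11.3477.

x* = 11.3477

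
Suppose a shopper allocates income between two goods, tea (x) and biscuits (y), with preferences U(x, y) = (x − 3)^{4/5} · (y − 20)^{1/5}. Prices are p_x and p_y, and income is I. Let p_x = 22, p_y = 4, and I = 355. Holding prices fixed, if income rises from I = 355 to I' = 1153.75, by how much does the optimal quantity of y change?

Let x' = x−3, y' = y−20. MRS = 4·y'/x' = p_x/p_y.
Substituting into the budget: x* = 3 + 0.8·(I − 3·p_x − 20·p_y)/p_x, and y* = 20 + 0.2·(…)/p_y.
Discretionary income = 355 − 3·22 − 20·4 = 209; y* = 20 + 0.2·209/4 = 30.45.
At I' = 1153.75: y* = 70.3875. Change: 70.3875 − 30.45 = 39.9375.

Δy* = 39.9375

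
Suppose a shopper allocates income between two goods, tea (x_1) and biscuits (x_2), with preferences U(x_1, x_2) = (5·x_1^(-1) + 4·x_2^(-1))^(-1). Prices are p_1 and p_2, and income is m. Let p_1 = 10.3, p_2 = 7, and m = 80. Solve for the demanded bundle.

x_1* = 4.4706, x_2* = 4.8504

From the CES first-order condition, (5/4)·(x_2/x_1)^(2) = p_1/p_2.
Solve for the ratio: x_2/x_1 = [(4/5)·p_1/p_2]^(0.5).
With the ratio pinned down, the budget gives x_1* = m/(p_1 + p_2·(x_2/x_1)) and x_2* = (x_2/x_1)·x_1*.
Numerically x_2/x_1 = 1.084962, so x_1* = 80/(10.3 + 7·1.084962) = 4.4706 and x_2* = 1.084962·4.4706 = 4.8504.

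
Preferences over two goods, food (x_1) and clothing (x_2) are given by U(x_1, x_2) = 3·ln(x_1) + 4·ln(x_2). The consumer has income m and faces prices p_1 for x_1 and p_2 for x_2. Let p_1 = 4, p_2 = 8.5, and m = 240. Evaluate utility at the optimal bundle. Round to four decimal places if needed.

V = 20.865

Tangency: MRS = (3/4)·x_2/x_1 = p_1/p_2.
So 3·p_2·x_2 = 4·p_1·x_1; combined with the budget, a share 3/7 of income goes to x_1.
Demand: x_1*(p_1,p_2,m) = 3/7·m/p_1 and x_2* = 4/7·m/p_2.
At p_1=4, p_2=8.5, m=240: x_1* = 3/7·240/4 = 25.7143, x_2* = 16.1345.
Utility at the optimum: U(25.7143, 16.1345) = 20.865.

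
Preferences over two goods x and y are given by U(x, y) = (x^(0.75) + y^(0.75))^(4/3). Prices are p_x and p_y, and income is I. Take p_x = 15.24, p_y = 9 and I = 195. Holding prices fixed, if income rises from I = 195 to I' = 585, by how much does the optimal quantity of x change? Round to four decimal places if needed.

Δx* = 4.3704

MU_x ∝ x^(-0.25), MU_y ∝ y^(-0.25), so MRS = (y/x)^(0.25) = p_x/p_y.
Hence y/x = (p_x/p_y)^(1/(0.25)), i.e. raised to the 4 power.
With the ratio pinned down, the budget gives x* = I/(p_x + p_y·(y/x)) and y* = (y/x)·x*.
Numerically y/x = 8.221855, so x* = 195/(15.24 + 9·8.221855) = 2.1852.
At I' = 585: x* = 6.5556. Change: 6.5556 − 2.1852 = 4.3704.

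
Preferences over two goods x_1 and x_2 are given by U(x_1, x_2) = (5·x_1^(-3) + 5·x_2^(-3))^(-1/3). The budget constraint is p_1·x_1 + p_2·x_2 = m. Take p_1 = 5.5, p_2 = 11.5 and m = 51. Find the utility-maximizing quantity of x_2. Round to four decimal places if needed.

x_2* = 2.8155

From the CES first-order condition, (x_2/x_1)^(4) = p_1/p_2.
Hence x_2/x_1 = (p_1/p_2)^(1/(4)), i.e. raised to the 0.25 power.
With the ratio pinned down, the budget gives x_1* = m/(p_1 + p_2·(x_2/x_1)) and x_2* = (x_2/x_1)·x_1*.
Numerically x_2/x_1 = 0.831603, so x_1* = 51/(5.5 + 11.5·0.831603) = 3.3857 and x_2* = 0.831603·3.3857 = 2.8155.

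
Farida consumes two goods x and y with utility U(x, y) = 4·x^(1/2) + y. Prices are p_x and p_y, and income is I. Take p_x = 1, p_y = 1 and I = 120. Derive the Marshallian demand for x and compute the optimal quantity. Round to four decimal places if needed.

Set MRS = p_x/p_y: 2·x^(−1/2) = p_x/p_y.
Solve: √x = 2·p_y/p_x, so x*(p_x,p_y) = (2·p_y/p_x)², and y* = (I − p_x·x*)/p_y.
Plugging in: x* = (2·1/1)² = 4.

x* = 4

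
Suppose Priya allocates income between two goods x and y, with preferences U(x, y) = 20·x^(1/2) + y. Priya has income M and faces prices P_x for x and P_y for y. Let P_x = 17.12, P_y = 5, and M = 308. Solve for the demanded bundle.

x* = 8.5297, y* = 32.3944

Set MRS = P_x/P_y: 10·x^(−1/2) = P_x/P_y.
Thus x* = (10·P_y/P_x)² — independent of M — with the rest of income spent on y.
Plugging in: x* = (10·5/17.12)² = 8.5297, y* = 32.3944.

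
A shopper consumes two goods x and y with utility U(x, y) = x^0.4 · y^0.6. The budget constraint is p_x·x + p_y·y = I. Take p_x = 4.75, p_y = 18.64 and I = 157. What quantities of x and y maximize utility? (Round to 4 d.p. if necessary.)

Demand: x*(p_x,p_y,I) = 0.4·I/p_x and y* = 0.6·I/p_y.
At p_x=4.75, p_y=18.64, I=157: x* = 0.4·157/4.75 = 13.2211, y* = 5.0536.

x* = 13.2211, y* = 5.0536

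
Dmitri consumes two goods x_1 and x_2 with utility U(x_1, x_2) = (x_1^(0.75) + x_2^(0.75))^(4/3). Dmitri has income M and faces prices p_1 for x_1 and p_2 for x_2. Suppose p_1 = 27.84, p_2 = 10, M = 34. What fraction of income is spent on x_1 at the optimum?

share on x_1 = 0.0443

From the CES first-order condition, (x_2/x_1)^(0.25) = p_1/p_2.
Hence x_2/x_1 = (p_1/p_2)^(1/(0.25)), i.e. raised to the 4 power.
Substitute x_2 = (x_2/x_1)·x_1 into the budget: x_1* = M/(p_1 + p_2·(x_2/x_1)).
Numerically x_2/x_1 = 60.072668, so x_1* = 34/(27.84 + 10·60.072668) = 0.0541 and x_2* = 60.072668·0.0541 = 3.2494.
Expenditure on x_1: 27.84·0.0541 = 1.5059; share = 0.0443.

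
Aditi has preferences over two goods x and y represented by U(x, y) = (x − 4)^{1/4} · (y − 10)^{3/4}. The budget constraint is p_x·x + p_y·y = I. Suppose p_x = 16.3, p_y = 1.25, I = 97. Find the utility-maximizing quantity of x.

MRS = (1/3)·(y−10)/(x−4). Tangency with p_x/p_y gives y−10 = 3·(p_x/p_y)·(x−4).
After buying the subsistence bundle (4, 10), a share 0.25 of the remaining income goes to x: x* = 4 + 0.25·(I − 4p_x − 10p_y)/p_x.
Discretionary income = 97 − 4·16.3 − 10·1.25 = 19.3; x* = 4 + 0.25·19.3/16.3 = 4.296.

x* = 4.296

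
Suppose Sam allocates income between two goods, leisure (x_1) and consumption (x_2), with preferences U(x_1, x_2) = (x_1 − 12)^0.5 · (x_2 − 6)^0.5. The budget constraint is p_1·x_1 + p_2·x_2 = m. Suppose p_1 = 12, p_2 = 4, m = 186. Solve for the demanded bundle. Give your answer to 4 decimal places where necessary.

Let x_1' = x_1−12, x_2' = x_2−6. MRS = x_2'/x_1' = p_1/p_2.
After buying the subsistence bundle (12, 6), a share 0.5 of the remaining income goes to x_1: x_1* = 12 + 0.5·(m − 12p_1 − 6p_2)/p_1.
Discretionary income = 186 − 12·12 − 6·4 = 18; x_1* = 12 + 0.5·18/12 = 12.75; x_2* = 6 + 0.5·18/4 = 8.25.

x_1* = 12.75, x_2* = 8.25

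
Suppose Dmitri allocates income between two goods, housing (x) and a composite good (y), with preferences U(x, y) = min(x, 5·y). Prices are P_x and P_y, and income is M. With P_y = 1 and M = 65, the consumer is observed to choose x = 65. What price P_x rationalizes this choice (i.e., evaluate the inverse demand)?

P_x = 0.8

Leontief preferences: the optimum is at the kink where x/5 = y/1, i.e. y = (1/5)·x.
Budget: P_x·x + P_y·(1/5)·x = M, so (5·P_x + P_y)·x = 5·M.
Demand: x*(P_x,P_y,M) = 5·M/(5·P_x + P_y), y* = M/(5·P_x + P_y).
Set x* = 65 in the demand function and solve for P_x: P_x = 0.8.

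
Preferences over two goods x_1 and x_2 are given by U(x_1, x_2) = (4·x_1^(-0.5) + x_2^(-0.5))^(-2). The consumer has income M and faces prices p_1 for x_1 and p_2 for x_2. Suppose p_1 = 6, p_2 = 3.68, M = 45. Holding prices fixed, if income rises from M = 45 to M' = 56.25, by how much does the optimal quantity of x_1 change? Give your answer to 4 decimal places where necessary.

Δx_1* = 1.4022

MU_x_1 ∝ 4·x_1^(-1.5), MU_x_2 ∝ x_2^(-1.5), so MRS = 4·(x_2/x_1)^(1.5) = p_1/p_2.
Solve for the ratio: x_2/x_1 = [(1/4)·p_1/p_2]^(2/3).
With the ratio pinned down, the budget gives x_1* = M/(p_1 + p_2·(x_2/x_1)) and x_2* = (x_2/x_1)·x_1*.
Numerically x_2/x_1 = 0.549746, so x_1* = 45/(6 + 3.68·0.549746) = 5.6088.
At M' = 56.25: x_1* = 7.011. Change: 7.011 − 5.6088 = 1.4022.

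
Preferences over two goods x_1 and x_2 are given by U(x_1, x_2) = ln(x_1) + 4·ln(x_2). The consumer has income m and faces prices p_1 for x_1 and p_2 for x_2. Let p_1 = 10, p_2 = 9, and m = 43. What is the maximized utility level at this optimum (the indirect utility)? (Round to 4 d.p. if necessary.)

Tangency: MRS = (1/4)·x_2/x_1 = p_1/p_2.
Rearranging, p_2·x_2 = 4·p_1·x_1. Substituting into the budget gives p_1·x_1·(1 + 4) = m.
Demand: x_1*(p_1,p_2,m) = 0.2·m/p_1 and x_2* = 0.8·m/p_2.
At p_1=10, p_2=9, m=43: x_1* = 0.2·43/10 = 0.86, x_2* = 3.8222.
Utility at the optimum: U(0.86, 3.8222) = 5.2125.

V = 5.2125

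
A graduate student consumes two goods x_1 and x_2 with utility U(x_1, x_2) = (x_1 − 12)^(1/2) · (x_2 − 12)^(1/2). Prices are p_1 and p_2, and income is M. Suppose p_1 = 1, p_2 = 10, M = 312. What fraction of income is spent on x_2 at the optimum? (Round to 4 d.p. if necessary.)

This is Cobb-Douglas in (x_1−12, x_2−12): tangency gives 0.5·p_2·(x_2−12) = 0.5·p_1·(x_1−12).
Substituting into the budget: x_1* = 12 + 0.5·(M − 12·p_1 − 12·p_2)/p_1, and x_2* = 12 + 0.5·(…)/p_2.
Discretionary income = 312 − 12·1 − 12·10 = 180; x_1* = 12 + 0.5·180/1 = 102; x_2* = 12 + 0.5·180/10 = 21.
Expenditure on x_2: 10·21 = 210; share = 0.6731.

share on x_2 = 0.6731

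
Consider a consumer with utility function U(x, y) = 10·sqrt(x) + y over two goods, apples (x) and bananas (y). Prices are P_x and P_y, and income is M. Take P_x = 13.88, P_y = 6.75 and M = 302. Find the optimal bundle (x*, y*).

x* = 5.9125, y* = 32.583

Utility is quasi-linear in y; the FOC for x is 5/√x = P_x/P_y.
Solve: √x = 5·P_y/P_x, so x*(P_x,P_y) = (5·P_y/P_x)², and y* = (M − P_x·x*)/P_y.
Plugging in: x* = (5·6.75/13.88)² = 5.9125, y* = 32.583.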